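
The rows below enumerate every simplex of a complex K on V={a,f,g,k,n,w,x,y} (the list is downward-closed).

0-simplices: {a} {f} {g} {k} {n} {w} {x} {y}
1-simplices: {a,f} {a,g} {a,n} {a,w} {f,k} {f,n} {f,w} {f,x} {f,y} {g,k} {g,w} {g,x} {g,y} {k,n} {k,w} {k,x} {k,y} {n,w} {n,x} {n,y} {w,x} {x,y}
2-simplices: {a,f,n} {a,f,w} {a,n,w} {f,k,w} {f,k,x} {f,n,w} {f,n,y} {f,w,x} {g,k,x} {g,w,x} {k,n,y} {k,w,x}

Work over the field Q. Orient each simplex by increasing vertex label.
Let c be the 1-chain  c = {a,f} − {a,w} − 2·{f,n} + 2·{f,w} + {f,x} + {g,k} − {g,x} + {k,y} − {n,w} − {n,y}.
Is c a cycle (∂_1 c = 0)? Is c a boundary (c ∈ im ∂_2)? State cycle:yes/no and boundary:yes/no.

cycle:yes boundary:no

n_0=8 n_1=22 n_2=12  [Q]
∂1: piv[af,ag,an,aw,fk,fx,fy] rk=7  ker:fn,fw,gk,gw,gx,gy,kn,kw,kx,ky,nw,nx,ny,wx,xy
∂2: piv[afn,afw,anw,fkw,fkx,fny,fwx,gkx,gwx,kny] rk=10  ker:fnw,kwx
∂1c = 0
c vs im∂2: residual ≠ 0 ⇒ not boundary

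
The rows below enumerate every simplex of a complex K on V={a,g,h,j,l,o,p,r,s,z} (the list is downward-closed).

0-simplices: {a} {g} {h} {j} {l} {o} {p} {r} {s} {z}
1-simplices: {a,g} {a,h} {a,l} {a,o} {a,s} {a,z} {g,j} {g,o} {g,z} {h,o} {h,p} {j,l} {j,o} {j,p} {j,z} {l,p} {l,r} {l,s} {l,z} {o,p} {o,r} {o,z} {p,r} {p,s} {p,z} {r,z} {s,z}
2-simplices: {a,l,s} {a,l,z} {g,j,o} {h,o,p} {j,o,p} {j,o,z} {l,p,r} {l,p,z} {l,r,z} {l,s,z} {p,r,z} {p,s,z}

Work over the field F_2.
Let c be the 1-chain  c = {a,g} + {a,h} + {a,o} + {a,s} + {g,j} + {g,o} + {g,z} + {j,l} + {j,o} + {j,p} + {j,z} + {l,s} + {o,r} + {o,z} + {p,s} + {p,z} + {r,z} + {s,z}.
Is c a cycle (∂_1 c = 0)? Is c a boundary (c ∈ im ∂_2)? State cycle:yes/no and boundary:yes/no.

cycle:no boundary:no

n_0=10 n_1=27 n_2=12  [Z2]
∂1: piv[ag,ah,al,ao,as,az,gj,hp,lr] rk=9  ker:go,gz,ho,jl,jo,jp,jz,lp,ls,lz,op,or,oz,pr,ps,pz,rz,sz
∂2: piv[als,alz,gjo,hop,jop,joz,lpr,lpz,lrz,lsz,psz] rk=11  ker:prz
∂1c = {h} + {j} + {o} + {p}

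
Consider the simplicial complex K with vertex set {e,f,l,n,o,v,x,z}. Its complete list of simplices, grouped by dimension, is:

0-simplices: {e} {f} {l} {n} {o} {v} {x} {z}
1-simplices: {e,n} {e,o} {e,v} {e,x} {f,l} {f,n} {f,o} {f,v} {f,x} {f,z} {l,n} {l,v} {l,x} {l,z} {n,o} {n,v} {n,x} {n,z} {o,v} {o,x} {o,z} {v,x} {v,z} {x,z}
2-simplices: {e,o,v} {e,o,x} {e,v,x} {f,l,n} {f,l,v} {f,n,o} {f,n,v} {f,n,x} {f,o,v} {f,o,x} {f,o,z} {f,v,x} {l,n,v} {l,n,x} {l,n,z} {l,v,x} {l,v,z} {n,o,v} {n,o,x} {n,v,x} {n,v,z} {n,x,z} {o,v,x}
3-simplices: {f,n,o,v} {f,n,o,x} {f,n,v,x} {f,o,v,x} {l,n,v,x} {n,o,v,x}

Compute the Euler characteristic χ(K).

χ(K)=1

n_0=8 n_1=24 n_2=23 n_3=6
χ=+8−24+23−6=1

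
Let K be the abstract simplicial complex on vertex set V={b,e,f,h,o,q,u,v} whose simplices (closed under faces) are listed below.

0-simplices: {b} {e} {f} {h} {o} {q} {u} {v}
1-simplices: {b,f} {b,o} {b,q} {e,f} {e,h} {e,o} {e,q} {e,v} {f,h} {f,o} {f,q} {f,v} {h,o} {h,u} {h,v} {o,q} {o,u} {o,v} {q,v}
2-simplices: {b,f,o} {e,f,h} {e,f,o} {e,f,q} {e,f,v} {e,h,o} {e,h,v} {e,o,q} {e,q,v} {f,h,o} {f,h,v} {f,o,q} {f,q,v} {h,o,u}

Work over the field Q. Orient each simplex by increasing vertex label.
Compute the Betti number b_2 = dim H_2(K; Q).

b_2=4

n_0=8 n_1=19 n_2=14  [Q]
∂1: piv[bf,bo,bq,ef,eh,ev,hu] rk=7  ker:eo,eq,fh,fo,fq,fv,ho,hv,oq,ou,ov,qv
∂2: piv[bfo,efh,efo,efq,efv,eho,ehv,eoq,eqv,hou] rk=10  ker:fho,fhv,foq,fqv
b_2=(14−10)−0=4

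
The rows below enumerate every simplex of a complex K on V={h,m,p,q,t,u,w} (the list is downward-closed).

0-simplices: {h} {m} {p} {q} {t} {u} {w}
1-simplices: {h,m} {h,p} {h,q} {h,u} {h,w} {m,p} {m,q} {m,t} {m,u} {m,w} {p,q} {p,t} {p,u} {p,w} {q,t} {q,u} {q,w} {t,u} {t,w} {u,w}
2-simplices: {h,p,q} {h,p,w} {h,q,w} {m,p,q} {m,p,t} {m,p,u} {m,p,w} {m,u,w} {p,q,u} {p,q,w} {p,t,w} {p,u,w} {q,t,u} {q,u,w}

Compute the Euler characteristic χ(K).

n_0=7 n_1=20 n_2=14
χ=+7−20+14=1

χ(K)=1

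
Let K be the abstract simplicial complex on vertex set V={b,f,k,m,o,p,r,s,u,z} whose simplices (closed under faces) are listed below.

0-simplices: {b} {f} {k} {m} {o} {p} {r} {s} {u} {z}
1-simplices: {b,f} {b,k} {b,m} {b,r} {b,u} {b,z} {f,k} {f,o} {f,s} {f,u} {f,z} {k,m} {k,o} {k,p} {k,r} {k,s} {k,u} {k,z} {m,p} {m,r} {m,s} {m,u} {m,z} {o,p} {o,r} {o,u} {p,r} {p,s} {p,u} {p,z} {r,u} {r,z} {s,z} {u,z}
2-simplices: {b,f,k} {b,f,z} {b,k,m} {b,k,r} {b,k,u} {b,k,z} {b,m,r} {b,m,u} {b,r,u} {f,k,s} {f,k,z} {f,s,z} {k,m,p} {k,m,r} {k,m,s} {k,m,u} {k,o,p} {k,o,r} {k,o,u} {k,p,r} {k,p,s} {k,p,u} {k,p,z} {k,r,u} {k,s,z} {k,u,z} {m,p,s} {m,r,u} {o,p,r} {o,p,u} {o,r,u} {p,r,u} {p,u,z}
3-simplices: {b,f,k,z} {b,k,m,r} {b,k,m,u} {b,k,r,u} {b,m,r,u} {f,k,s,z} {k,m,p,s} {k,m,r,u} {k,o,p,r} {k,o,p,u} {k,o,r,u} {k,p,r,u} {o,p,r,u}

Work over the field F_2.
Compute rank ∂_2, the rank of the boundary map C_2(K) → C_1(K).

n_0=10 n_1=34 n_2=33 n_3=13  [Z2]
∂1: piv[bf,bk,bm,br,bu,bz,fo,fs,kp] rk=9  ker:fk,fu,fz,km,ko,kr,ks,ku,kz,mp,mr,ms,mu,mz,op,or,ou,pr,ps,pu,pz,ru,rz,sz,uz
∂2: piv[bfk,bfz,bkm,bkr,bku,bkz,bmr,bmu,bru,fks,fsz,kmp,kms,kop,kor,kou,kpr,kps,kpu,kpz,kuz] rk=21  ker:fkz,kmr,kmu,kru,ksz,mps,mru,opr,opu,oru,pru,puz
∂3: piv[bfkz,bkmr,bkmu,bkru,bmru,fksz,kmps,kopr,kopu,koru,kpru] rk=11  ker:kmru,opru
rk∂_2=21

rank∂_2=21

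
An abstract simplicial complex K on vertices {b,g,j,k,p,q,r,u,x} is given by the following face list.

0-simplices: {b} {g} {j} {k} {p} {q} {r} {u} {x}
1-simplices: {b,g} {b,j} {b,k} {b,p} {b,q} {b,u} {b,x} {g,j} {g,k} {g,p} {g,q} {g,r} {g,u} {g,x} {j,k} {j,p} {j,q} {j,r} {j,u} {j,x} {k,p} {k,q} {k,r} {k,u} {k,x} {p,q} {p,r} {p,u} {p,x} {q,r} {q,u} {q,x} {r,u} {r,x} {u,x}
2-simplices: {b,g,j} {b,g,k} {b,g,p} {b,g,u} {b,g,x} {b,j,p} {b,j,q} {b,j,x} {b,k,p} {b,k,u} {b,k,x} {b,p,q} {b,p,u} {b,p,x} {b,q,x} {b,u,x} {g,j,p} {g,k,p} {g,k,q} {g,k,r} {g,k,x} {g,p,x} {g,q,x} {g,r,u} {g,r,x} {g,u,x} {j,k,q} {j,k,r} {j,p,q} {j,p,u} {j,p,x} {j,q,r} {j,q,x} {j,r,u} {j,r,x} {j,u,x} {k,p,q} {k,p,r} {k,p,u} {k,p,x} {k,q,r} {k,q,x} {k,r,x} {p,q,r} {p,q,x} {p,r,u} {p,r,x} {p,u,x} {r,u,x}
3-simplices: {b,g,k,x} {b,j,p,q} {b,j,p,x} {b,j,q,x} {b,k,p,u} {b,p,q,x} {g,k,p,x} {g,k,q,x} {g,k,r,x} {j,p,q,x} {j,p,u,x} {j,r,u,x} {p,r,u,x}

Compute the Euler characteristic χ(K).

χ(K)=10

n_0=9 n_1=35 n_2=49 n_3=13
χ=+9−35+49−13=10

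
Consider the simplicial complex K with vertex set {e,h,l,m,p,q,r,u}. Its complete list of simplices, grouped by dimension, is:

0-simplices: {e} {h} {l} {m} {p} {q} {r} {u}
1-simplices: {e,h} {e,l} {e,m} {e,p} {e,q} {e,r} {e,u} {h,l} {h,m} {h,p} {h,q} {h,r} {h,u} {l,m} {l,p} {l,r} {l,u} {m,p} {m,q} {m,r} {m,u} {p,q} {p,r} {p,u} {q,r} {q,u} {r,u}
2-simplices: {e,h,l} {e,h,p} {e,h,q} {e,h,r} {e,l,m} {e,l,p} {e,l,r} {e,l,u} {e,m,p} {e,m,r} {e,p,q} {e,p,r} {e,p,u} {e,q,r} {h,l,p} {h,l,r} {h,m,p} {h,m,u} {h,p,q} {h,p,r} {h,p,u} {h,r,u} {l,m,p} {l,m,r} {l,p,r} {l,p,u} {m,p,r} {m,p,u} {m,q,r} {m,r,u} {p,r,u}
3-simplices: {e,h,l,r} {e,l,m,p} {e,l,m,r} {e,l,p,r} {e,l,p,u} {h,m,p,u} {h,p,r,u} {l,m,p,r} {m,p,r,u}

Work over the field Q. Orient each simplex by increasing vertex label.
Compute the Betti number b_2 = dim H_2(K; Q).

b_2=3

n_0=8 n_1=27 n_2=31 n_3=9  [Q]
∂1: piv[eh,el,em,ep,eq,er,eu] rk=7  ker:hl,hm,hp,hq,hr,hu,lm,lp,lr,lu,mp,mq,mr,mu,pq,pr,pu,qr,qu,ru
∂2: piv[ehl,ehp,ehq,ehr,elm,elp,elr,elu,emp,emr,epq,epr,epu,eqr,hmp,hmu,hpu,hru,mqr] rk=19  ker:hlp,hlr,hpq,hpr,lmp,lmr,lpr,lpu,mpr,mpu,mru,pru
∂3: piv[ehlr,elmp,elmr,elpr,elpu,hmpu,hpru,lmpr,mpru] rk=9
b_2=(31−19)−9=3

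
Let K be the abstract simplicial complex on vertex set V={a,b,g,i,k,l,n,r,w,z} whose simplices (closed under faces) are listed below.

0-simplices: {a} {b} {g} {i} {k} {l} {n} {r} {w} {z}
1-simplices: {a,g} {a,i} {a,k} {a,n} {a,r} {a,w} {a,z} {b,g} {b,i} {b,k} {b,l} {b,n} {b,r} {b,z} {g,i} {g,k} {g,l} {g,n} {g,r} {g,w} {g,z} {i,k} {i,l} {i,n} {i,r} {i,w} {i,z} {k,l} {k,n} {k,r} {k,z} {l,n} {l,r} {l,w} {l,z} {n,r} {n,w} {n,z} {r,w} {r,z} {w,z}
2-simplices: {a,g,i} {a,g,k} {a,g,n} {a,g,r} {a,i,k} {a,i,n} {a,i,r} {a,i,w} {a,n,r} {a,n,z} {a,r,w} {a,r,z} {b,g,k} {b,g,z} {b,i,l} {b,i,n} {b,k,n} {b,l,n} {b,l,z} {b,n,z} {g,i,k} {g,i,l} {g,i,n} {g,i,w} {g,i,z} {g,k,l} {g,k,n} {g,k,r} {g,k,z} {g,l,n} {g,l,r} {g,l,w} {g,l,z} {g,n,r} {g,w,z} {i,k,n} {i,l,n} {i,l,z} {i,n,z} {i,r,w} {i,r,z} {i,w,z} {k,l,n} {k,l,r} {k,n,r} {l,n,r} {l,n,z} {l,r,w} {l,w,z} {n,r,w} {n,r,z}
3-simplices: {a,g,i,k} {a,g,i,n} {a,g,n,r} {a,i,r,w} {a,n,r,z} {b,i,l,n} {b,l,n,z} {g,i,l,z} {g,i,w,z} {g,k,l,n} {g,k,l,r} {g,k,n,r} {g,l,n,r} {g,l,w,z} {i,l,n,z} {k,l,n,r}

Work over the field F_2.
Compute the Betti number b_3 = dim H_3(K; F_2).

b_3=1

n_0=10 n_1=41 n_2=51 n_3=16  [Z2]
∂1: piv[ag,ai,ak,an,ar,aw,az,bg,bl] rk=9  ker:bi,bk,bn,br,bz,gi,gk,gl,gn,gr,gw,gz,ik,il,in,ir,iw,iz,kl,kn,kr,kz,ln,lr,lw,lz,nr,nw,nz,rw,rz,wz
∂2: piv[agi,agk,agn,agr,aik,ain,air,aiw,anr,anz,arw,arz,bgk,bgz,bil,bin,bkn,bln,blz,bnz,gil,giw,giz,gkl,gkn,gkr,gkz,glr,glw,gwz,nrw] rk=31  ker:gik,gin,gln,glz,gnr,ikn,iln,ilz,inz,irw,irz,iwz,kln,klr,knr,lnr,lnz,lrw,lwz,nrz
∂3: piv[agik,agin,agnr,airw,anrz,biln,blnz,gilz,giwz,gkln,gklr,gknr,glnr,glwz,ilnz] rk=15  ker:klnr
b_3=(16−15)−0=1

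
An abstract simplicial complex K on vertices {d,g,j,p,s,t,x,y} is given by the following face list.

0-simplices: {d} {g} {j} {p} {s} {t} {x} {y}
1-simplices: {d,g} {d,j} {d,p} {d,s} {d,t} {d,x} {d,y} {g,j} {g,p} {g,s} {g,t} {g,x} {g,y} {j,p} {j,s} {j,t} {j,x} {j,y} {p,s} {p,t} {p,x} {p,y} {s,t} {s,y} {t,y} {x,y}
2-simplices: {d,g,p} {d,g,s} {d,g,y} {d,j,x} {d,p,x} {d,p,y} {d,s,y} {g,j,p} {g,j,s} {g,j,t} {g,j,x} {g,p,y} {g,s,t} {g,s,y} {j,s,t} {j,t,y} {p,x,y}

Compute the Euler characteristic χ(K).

χ(K)=-1

n_0=8 n_1=26 n_2=17
χ=+8−26+17=-1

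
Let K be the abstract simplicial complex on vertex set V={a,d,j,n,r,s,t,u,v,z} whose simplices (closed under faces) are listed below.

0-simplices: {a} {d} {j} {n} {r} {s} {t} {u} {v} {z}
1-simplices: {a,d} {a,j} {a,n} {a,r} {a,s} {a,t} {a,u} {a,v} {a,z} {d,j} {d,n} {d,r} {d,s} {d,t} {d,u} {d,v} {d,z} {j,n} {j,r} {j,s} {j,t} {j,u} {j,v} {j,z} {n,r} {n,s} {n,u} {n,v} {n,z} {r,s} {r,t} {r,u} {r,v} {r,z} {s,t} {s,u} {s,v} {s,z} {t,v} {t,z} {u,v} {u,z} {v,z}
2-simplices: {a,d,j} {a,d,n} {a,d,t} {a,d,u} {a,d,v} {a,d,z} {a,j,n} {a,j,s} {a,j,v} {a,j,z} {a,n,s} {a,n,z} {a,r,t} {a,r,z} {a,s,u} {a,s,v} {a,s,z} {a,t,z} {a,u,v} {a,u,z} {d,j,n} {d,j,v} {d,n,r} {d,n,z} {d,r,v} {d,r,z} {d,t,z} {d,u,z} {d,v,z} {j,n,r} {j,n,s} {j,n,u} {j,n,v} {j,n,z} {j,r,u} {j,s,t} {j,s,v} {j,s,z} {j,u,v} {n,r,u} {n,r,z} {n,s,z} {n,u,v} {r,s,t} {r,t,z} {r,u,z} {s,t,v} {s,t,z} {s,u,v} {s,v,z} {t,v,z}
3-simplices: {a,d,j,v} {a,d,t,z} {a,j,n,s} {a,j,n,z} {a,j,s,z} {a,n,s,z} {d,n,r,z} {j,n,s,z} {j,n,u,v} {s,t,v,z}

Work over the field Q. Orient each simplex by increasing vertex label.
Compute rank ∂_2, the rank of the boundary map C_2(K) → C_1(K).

n_0=10 n_1=43 n_2=51 n_3=10  [Q]
∂1: piv[ad,aj,an,ar,as,at,au,av,az] rk=9  ker:dj,dn,dr,ds,dt,du,dv,dz,jn,jr,js,jt,ju,jv,jz,nr,ns,nu,nv,nz,rs,rt,ru,rv,rz,st,su,sv,sz,tv,tz,uv,uz,vz
∂2: piv[adj,adn,adt,adu,adv,adz,ajn,ajs,ajv,ajz,ans,anz,art,arz,asu,asv,asz,atz,auv,auz,dnr,drv,drz,dvz,jnr,jnu,jnv,jru,jst,juv,rst,stv,stz] rk=33  ker:djn,djv,dnz,dtz,duz,jns,jnz,jsv,jsz,nru,nrz,nsz,nuv,rtz,ruz,suv,svz,tvz
∂3: piv[adjv,adtz,ajns,ajnz,ajsz,ansz,dnrz,jnuv,stvz] rk=9  ker:jnsz
rk∂_2=33

rank∂_2=33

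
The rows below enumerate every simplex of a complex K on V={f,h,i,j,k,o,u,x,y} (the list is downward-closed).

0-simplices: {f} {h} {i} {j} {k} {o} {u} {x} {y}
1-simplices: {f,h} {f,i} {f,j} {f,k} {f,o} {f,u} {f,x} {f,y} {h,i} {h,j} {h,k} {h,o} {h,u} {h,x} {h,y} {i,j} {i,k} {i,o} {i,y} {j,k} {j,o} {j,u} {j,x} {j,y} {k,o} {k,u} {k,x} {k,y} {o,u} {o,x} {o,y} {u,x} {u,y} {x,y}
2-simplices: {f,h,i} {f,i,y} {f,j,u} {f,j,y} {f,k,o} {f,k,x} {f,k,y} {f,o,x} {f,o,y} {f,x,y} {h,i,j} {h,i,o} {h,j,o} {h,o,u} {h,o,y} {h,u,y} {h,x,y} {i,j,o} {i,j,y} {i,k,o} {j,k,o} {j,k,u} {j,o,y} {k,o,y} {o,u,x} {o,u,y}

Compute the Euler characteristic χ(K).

n_0=9 n_1=34 n_2=26
χ=+9−34+26=1

χ(K)=1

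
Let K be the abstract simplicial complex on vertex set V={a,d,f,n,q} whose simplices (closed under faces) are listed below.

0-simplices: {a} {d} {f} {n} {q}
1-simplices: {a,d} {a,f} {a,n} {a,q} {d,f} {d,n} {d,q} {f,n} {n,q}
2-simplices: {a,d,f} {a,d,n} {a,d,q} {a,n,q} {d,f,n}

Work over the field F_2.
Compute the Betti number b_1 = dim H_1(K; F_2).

b_1=0

n_0=5 n_1=9 n_2=5  [Z2]
∂1: piv[ad,af,an,aq] rk=4  ker:df,dn,dq,fn,nq
∂2: piv[adf,adn,adq,anq,dfn] rk=5
b_1=(9−4)−5=0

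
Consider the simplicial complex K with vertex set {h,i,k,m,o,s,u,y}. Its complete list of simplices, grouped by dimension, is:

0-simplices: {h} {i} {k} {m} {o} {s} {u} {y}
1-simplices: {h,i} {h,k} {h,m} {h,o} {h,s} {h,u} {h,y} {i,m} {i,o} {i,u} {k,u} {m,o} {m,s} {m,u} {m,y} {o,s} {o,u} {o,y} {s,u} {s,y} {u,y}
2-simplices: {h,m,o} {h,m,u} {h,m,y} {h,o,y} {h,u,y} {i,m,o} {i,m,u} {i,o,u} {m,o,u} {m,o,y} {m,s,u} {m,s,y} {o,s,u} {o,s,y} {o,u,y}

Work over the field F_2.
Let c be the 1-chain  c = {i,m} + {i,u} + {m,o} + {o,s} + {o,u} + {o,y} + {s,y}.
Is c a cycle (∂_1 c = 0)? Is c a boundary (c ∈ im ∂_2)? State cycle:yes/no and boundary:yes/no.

n_0=8 n_1=21 n_2=15  [Z2]
∂1: piv[hi,hk,hm,ho,hs,hu,hy] rk=7  ker:im,io,iu,ku,mo,ms,mu,my,os,ou,oy,su,sy,uy
∂2: piv[hmo,hmu,hmy,hoy,huy,imo,imu,iou,msu,msy,osu] rk=11  ker:mou,moy,osy,ouy
∂1c = 0
c vs im∂2: reduces to 0 ⇒ boundary

cycle:yes boundary:yes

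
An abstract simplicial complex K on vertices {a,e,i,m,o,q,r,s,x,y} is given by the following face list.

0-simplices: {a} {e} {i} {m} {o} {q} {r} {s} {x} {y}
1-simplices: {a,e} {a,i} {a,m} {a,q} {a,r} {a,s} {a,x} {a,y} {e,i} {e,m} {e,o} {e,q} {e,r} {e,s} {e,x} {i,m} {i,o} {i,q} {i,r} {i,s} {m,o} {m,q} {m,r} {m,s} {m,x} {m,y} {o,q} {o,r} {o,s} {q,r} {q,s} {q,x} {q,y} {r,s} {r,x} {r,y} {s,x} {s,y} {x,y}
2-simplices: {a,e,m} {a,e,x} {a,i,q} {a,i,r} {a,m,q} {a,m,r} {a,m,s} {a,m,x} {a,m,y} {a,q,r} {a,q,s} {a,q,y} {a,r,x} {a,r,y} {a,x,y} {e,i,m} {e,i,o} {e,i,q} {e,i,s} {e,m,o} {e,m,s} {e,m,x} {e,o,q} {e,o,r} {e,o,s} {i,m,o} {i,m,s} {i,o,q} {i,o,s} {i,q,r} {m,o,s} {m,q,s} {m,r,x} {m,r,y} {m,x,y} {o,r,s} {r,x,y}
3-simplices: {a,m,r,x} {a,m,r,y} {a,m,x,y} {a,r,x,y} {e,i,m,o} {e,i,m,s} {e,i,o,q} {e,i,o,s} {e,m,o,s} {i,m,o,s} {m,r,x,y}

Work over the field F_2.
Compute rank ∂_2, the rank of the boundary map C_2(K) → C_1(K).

n_0=10 n_1=39 n_2=37 n_3=11  [Z2]
∂1: piv[ae,ai,am,aq,ar,as,ax,ay,eo] rk=9  ker:ei,em,eq,er,es,ex,im,io,iq,ir,is,mo,mq,mr,ms,mx,my,oq,or,os,qr,qs,qx,qy,rs,rx,ry,sx,sy,xy
∂2: piv[aem,aex,aiq,air,amq,amr,ams,amx,amy,aqr,aqs,aqy,arx,ary,axy,eim,eio,eiq,eis,emo,ems,eoq,eor,eos,ors] rk=25  ker:emx,imo,ims,ioq,ios,iqr,mos,mqs,mrx,mry,mxy,rxy
∂3: piv[amrx,amry,amxy,arxy,eimo,eims,eioq,eios,emos] rk=9  ker:imos,mrxy
rk∂_2=25

rank∂_2=25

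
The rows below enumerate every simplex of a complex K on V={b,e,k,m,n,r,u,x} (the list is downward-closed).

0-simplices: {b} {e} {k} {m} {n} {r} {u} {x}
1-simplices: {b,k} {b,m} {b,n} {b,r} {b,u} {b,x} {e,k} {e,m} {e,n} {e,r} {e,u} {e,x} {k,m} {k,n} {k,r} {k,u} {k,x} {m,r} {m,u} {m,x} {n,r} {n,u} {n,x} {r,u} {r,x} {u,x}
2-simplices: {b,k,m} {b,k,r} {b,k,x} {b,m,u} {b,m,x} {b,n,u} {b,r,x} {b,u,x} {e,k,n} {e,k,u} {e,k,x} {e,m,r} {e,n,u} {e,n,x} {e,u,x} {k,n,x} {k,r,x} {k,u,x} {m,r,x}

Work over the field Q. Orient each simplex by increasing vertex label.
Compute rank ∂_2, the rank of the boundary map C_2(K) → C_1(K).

n_0=8 n_1=26 n_2=19  [Q]
∂1: piv[bk,bm,bn,br,bu,bx,ek] rk=7  ker:em,en,er,eu,ex,km,kn,kr,ku,kx,mr,mu,mx,nr,nu,nx,ru,rx,ux
∂2: piv[bkm,bkr,bkx,bmu,bmx,bnu,brx,bux,ekn,eku,ekx,emr,enu,enx,eux,mrx] rk=16  ker:knx,krx,kux
rk∂_2=16

rank∂_2=16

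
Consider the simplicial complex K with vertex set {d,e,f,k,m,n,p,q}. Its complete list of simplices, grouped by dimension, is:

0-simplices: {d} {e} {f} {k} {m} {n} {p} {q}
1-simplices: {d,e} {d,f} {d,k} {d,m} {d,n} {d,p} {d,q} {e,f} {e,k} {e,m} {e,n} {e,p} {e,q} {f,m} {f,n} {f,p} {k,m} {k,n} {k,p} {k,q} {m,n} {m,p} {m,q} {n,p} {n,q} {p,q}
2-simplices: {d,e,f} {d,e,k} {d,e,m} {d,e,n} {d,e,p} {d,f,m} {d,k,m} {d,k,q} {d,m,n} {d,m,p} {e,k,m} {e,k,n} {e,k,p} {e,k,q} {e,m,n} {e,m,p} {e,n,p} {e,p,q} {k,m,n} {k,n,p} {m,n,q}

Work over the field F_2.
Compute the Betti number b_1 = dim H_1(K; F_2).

b_1=3

n_0=8 n_1=26 n_2=21  [Z2]
∂1: piv[de,df,dk,dm,dn,dp,dq] rk=7  ker:ef,ek,em,en,ep,eq,fm,fn,fp,km,kn,kp,kq,mn,mp,mq,np,nq,pq
∂2: piv[def,dek,dem,den,dep,dfm,dkm,dkq,dmn,dmp,ekn,ekp,ekq,enp,epq,mnq] rk=16  ker:ekm,emn,emp,kmn,knp
b_1=(26−7)−16=3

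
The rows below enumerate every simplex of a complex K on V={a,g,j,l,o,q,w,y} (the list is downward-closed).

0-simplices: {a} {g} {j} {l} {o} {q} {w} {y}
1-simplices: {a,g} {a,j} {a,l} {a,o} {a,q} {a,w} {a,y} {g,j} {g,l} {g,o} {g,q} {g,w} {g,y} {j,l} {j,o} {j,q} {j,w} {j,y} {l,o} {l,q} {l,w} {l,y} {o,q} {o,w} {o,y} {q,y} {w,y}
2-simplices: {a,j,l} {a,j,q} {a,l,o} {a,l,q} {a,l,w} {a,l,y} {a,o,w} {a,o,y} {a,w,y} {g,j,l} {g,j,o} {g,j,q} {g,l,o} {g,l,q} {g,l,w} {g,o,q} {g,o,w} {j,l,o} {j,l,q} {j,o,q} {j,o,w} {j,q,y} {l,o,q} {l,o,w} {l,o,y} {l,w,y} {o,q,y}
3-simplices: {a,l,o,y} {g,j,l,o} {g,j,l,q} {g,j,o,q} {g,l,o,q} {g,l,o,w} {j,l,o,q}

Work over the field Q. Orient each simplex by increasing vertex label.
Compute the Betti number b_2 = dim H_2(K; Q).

n_0=8 n_1=27 n_2=27 n_3=7  [Q]
∂1: piv[ag,aj,al,ao,aq,aw,ay] rk=7  ker:gj,gl,go,gq,gw,gy,jl,jo,jq,jw,jy,lo,lq,lw,ly,oq,ow,oy,qy,wy
∂2: piv[ajl,ajq,alo,alq,alw,aly,aow,aoy,awy,gjl,gjo,gjq,glo,glw,goq,jow,jqy,oqy] rk=18  ker:glq,gow,jlo,jlq,joq,loq,low,loy,lwy
∂3: piv[aloy,gjlo,gjlq,gjoq,gloq,glow] rk=6  ker:jloq
b_2=(27−18)−6=3

b_2=3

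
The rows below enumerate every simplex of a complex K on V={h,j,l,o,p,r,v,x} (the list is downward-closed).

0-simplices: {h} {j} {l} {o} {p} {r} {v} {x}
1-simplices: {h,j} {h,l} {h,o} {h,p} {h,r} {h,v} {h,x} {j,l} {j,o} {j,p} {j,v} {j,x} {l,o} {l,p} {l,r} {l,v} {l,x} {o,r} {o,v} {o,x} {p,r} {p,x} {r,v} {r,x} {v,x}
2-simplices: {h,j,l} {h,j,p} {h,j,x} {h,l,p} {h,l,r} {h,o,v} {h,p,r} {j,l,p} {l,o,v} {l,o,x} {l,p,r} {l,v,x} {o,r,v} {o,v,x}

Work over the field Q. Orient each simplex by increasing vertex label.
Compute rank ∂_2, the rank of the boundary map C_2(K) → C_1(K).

n_0=8 n_1=25 n_2=14  [Q]
∂1: piv[hj,hl,ho,hp,hr,hv,hx] rk=7  ker:jl,jo,jp,jv,jx,lo,lp,lr,lv,lx,or,ov,ox,pr,px,rv,rx,vx
∂2: piv[hjl,hjp,hjx,hlp,hlr,hov,hpr,lov,lox,lvx,orv] rk=11  ker:jlp,lpr,ovx
rk∂_2=11

rank∂_2=11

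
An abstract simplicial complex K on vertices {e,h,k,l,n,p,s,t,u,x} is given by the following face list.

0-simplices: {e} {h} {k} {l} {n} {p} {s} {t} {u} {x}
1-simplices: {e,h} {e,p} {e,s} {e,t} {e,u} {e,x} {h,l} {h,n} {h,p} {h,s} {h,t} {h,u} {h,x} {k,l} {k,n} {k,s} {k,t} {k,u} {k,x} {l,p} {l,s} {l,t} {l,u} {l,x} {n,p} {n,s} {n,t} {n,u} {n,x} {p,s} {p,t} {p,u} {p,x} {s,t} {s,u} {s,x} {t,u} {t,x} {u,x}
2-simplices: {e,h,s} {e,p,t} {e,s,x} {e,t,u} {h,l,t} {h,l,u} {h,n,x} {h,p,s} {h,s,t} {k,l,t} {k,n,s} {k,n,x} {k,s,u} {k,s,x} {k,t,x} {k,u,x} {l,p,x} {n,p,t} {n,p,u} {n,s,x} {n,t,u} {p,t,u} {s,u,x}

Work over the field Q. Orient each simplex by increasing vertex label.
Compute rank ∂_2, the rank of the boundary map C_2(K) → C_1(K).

n_0=10 n_1=39 n_2=23  [Q]
∂1: piv[eh,ep,es,et,eu,ex,hl,hn,kl] rk=9  ker:hp,hs,ht,hu,hx,kn,ks,kt,ku,kx,lp,ls,lt,lu,lx,np,ns,nt,nu,nx,ps,pt,pu,px,st,su,sx,tu,tx,ux
∂2: piv[ehs,ept,esx,etu,hlt,hlu,hnx,hps,hst,klt,kns,knx,ksu,ksx,ktx,kux,lpx,npt,npu,ntu] rk=20  ker:nsx,ptu,sux
rk∂_2=20

rank∂_2=20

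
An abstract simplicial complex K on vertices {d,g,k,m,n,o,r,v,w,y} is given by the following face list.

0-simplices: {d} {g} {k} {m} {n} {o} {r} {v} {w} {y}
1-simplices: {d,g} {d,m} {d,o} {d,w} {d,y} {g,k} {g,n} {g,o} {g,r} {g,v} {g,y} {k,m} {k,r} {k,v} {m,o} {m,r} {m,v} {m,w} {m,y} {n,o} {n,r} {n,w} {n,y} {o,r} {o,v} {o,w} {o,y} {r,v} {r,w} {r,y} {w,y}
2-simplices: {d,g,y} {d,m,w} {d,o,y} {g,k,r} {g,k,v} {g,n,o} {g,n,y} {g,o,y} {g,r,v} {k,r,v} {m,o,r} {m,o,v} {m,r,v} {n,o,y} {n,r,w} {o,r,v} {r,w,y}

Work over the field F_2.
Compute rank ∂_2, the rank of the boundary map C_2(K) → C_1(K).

n_0=10 n_1=31 n_2=17  [Z2]
∂1: piv[dg,dm,do,dw,dy,gk,gn,gr,gv] rk=9  ker:go,gy,km,kr,kv,mo,mr,mv,mw,my,no,nr,nw,ny,or,ov,ow,oy,rv,rw,ry,wy
∂2: piv[dgy,dmw,doy,gkr,gkv,gno,gny,goy,grv,mor,mov,mrv,nrw,rwy] rk=14  ker:krv,noy,orv
rk∂_2=14

rank∂_2=14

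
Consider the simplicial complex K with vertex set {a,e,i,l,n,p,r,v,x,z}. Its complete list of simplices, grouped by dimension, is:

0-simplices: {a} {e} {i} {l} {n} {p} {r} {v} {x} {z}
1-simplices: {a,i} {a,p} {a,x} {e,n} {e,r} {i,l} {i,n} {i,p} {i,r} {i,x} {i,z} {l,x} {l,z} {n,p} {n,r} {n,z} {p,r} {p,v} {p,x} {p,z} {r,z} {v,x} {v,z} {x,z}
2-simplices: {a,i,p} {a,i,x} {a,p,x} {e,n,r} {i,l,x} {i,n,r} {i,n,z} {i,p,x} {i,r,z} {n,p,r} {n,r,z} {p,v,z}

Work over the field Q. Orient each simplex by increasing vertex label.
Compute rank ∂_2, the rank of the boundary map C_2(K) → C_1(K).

rank∂_2=10

n_0=10 n_1=24 n_2=12  [Q]
∂1: piv[ai,ap,ax,en,er,il,in,iz,pv] rk=9  ker:ip,ir,ix,lx,lz,np,nr,nz,pr,px,pz,rz,vx,vz,xz
∂2: piv[aip,aix,apx,enr,ilx,inr,inz,irz,npr,pvz] rk=10  ker:ipx,nrz
rk∂_2=10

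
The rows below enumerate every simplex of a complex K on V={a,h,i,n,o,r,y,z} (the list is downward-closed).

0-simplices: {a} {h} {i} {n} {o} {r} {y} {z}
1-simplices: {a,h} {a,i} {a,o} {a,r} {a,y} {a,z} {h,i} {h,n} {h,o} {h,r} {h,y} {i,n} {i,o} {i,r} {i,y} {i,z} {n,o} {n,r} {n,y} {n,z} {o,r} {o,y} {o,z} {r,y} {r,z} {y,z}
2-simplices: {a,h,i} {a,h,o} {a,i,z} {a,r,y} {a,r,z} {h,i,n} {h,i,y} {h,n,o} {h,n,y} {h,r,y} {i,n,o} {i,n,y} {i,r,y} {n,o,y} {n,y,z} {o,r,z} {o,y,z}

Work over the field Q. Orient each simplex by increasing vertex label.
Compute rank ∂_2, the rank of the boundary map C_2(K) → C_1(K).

rank∂_2=16

n_0=8 n_1=26 n_2=17  [Q]
∂1: piv[ah,ai,ao,ar,ay,az,hn] rk=7  ker:hi,ho,hr,hy,in,io,ir,iy,iz,no,nr,ny,nz,or,oy,oz,ry,rz,yz
∂2: piv[ahi,aho,aiz,ary,arz,hin,hiy,hno,hny,hry,ino,iry,noy,nyz,orz,oyz] rk=16  ker:iny
rk∂_2=16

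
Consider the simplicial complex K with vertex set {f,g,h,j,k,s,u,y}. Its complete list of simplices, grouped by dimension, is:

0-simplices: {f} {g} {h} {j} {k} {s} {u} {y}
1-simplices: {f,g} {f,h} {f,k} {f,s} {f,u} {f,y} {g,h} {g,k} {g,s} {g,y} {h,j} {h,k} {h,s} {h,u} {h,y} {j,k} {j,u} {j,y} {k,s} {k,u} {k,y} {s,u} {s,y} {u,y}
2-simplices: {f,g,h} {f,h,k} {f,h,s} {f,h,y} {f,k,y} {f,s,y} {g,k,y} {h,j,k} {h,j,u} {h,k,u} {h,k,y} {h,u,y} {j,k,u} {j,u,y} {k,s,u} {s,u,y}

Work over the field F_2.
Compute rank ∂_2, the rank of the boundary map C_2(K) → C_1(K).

n_0=8 n_1=24 n_2=16  [Z2]
∂1: piv[fg,fh,fk,fs,fu,fy,hj] rk=7  ker:gh,gk,gs,gy,hk,hs,hu,hy,jk,ju,jy,ks,ku,ky,su,sy,uy
∂2: piv[fgh,fhk,fhs,fhy,fky,fsy,gky,hjk,hju,hku,huy,juy,ksu,suy] rk=14  ker:hky,jku
rk∂_2=14

rank∂_2=14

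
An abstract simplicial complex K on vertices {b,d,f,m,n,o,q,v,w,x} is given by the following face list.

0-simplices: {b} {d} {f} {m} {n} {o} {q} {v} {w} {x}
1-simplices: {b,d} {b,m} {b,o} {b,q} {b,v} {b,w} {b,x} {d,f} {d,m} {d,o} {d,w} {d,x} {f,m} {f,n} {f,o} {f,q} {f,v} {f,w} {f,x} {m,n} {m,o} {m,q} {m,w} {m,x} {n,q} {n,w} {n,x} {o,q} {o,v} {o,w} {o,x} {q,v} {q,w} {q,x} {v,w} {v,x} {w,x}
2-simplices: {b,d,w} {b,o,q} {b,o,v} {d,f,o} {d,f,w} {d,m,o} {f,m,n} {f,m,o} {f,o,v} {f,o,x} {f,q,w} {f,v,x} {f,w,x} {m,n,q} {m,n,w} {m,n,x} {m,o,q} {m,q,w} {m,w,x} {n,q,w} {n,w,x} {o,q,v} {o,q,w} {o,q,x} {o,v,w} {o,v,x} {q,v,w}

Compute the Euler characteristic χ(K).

n_0=10 n_1=37 n_2=27
χ=+10−37+27=0

χ(K)=0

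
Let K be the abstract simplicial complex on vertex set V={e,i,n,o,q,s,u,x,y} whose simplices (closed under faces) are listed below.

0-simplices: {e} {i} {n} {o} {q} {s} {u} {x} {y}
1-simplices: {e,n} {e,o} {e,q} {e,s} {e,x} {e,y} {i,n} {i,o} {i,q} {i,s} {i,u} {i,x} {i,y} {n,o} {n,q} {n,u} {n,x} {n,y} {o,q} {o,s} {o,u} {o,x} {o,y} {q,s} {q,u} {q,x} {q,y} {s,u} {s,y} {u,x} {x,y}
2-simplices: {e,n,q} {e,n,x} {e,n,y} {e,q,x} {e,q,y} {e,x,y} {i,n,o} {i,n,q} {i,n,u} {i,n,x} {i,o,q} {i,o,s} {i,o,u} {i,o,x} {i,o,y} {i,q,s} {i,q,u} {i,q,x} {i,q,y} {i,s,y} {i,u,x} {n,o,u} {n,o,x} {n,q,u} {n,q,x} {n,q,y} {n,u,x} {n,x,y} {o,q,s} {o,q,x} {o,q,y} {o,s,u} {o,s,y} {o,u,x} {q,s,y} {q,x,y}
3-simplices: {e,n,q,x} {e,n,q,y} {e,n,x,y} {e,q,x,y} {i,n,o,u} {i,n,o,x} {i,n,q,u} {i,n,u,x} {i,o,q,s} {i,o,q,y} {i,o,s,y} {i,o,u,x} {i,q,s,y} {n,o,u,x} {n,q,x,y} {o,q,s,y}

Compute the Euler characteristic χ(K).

n_0=9 n_1=31 n_2=36 n_3=16
χ=+9−31+36−16=-2

χ(K)=-2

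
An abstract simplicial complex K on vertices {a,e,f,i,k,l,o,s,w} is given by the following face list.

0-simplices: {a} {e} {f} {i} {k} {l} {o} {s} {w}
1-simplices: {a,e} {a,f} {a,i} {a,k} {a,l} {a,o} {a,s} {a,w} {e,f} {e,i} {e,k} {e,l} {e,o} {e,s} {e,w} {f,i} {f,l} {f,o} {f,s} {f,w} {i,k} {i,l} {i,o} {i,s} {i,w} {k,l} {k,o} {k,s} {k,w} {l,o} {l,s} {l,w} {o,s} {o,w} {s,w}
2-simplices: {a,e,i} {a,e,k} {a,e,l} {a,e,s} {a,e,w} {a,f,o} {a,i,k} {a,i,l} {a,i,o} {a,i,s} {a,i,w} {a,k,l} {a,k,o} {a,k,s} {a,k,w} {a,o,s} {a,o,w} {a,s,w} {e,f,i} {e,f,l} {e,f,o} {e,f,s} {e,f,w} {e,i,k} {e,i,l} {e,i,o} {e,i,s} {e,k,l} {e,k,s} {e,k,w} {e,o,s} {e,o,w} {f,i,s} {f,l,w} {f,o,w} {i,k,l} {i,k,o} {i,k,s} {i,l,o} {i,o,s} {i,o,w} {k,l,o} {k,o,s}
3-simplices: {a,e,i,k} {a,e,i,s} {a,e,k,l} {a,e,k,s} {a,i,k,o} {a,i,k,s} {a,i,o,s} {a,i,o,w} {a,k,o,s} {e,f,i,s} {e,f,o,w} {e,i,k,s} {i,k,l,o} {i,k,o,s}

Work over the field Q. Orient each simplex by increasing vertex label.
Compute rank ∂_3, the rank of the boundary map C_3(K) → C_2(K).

n_0=9 n_1=35 n_2=43 n_3=14  [Q]
∂1: piv[ae,af,ai,ak,al,ao,as,aw] rk=8  ker:ef,ei,ek,el,eo,es,ew,fi,fl,fo,fs,fw,ik,il,io,is,iw,kl,ko,ks,kw,lo,ls,lw,os,ow,sw
∂2: piv[aei,aek,ael,aes,aew,afo,aik,ail,aio,ais,aiw,akl,ako,aks,akw,aos,aow,asw,efi,efl,efo,efs,efw,eio,flw,ilo] rk=26  ker:eik,eil,eis,ekl,eks,ekw,eos,eow,fis,fow,ikl,iko,iks,ios,iow,klo,kos
∂3: piv[aeik,aeis,aekl,aeks,aiko,aiks,aios,aiow,akos,efis,efow,iklo] rk=12  ker:eiks,ikos
rk∂_3=12

rank∂_3=12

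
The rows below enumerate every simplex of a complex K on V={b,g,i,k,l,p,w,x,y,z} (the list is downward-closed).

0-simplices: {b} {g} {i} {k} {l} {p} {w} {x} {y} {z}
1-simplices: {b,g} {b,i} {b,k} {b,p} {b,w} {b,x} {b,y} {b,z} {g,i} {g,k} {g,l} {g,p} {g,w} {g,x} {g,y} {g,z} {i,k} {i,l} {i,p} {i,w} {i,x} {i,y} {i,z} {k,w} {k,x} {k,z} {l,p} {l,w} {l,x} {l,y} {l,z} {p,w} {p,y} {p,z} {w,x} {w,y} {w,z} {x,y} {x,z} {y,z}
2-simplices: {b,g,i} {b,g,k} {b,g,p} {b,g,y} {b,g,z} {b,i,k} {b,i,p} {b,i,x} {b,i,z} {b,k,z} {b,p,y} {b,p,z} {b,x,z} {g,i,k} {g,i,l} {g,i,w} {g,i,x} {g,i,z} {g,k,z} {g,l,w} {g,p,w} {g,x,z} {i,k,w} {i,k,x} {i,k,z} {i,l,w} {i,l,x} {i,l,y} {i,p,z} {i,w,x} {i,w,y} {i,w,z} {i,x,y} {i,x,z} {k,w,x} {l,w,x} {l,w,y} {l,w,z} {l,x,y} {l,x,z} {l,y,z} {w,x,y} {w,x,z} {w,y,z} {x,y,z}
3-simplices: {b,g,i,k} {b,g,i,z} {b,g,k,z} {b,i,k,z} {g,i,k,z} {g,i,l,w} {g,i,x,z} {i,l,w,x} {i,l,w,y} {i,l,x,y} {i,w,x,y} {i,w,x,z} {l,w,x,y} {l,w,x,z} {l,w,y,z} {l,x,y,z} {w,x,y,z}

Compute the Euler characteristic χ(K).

n_0=10 n_1=40 n_2=45 n_3=17
χ=+10−40+45−17=-2

χ(K)=-2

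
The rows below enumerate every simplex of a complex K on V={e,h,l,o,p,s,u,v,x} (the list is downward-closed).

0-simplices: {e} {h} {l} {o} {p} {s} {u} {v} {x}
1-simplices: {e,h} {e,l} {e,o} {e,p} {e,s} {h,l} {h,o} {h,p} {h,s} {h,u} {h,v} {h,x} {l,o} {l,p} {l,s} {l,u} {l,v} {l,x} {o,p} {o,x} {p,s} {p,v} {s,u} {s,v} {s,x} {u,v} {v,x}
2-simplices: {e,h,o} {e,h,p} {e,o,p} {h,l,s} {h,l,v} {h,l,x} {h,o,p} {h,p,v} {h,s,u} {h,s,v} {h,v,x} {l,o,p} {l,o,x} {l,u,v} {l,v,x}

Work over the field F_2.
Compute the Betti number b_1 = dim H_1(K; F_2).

b_1=6

n_0=9 n_1=27 n_2=15  [Z2]
∂1: piv[eh,el,eo,ep,es,hu,hv,hx] rk=8  ker:hl,ho,hp,hs,lo,lp,ls,lu,lv,lx,op,ox,ps,pv,su,sv,sx,uv,vx
∂2: piv[eho,ehp,eop,hls,hlv,hlx,hpv,hsu,hsv,hvx,lop,lox,luv] rk=13  ker:hop,lvx
b_1=(27−8)−13=6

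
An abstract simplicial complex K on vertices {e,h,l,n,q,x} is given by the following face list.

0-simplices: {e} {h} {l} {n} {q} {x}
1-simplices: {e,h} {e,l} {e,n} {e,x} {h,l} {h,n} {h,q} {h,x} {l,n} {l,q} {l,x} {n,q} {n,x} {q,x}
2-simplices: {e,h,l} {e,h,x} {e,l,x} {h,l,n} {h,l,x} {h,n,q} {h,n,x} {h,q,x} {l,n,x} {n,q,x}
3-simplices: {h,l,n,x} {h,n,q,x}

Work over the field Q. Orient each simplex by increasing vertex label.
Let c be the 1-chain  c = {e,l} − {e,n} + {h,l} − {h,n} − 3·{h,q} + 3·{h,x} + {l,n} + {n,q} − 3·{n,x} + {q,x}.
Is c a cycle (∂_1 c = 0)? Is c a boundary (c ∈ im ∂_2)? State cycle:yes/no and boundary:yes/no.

cycle:no boundary:no

n_0=6 n_1=14 n_2=10 n_3=2  [Q]
∂1: piv[eh,el,en,ex,hq] rk=5  ker:hl,hn,hx,ln,lq,lx,nq,nx,qx
∂2: piv[ehl,ehx,elx,hln,hnq,hnx,hqx] rk=7  ker:hlx,lnx,nqx
∂3: piv[hlnx,hnqx] rk=2
∂1c = {l} + {n} − 3·{q} + {x}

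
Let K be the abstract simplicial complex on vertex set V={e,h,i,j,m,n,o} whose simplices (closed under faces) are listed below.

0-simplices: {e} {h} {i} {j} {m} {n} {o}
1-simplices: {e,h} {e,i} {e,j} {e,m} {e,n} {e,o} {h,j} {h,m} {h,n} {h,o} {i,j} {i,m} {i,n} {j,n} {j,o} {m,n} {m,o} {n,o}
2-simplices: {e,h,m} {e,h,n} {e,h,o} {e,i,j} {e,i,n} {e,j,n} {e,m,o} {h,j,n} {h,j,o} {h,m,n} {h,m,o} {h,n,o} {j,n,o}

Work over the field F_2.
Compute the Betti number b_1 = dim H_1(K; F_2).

b_1=1

n_0=7 n_1=18 n_2=13  [Z2]
∂1: piv[eh,ei,ej,em,en,eo] rk=6  ker:hj,hm,hn,ho,ij,im,in,jn,jo,mn,mo,no
∂2: piv[ehm,ehn,eho,eij,ein,ejn,emo,hjn,hjo,hmn,hno] rk=11  ker:hmo,jno
b_1=(18−6)−11=1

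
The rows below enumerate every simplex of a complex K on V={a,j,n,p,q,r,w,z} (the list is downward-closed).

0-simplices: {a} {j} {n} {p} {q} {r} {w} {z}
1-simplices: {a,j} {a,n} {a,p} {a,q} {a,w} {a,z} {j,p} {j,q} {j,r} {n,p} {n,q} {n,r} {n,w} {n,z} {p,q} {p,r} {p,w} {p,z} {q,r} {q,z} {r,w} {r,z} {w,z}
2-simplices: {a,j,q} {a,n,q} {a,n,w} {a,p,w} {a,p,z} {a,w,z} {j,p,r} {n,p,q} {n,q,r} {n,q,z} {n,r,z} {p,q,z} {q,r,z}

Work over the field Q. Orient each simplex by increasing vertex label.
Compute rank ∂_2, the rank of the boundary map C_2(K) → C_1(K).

n_0=8 n_1=23 n_2=13  [Q]
∂1: piv[aj,an,ap,aq,aw,az,jr] rk=7  ker:jp,jq,np,nq,nr,nw,nz,pq,pr,pw,pz,qr,qz,rw,rz,wz
∂2: piv[ajq,anq,anw,apw,apz,awz,jpr,npq,nqr,nqz,nrz,pqz] rk=12  ker:qrz
rk∂_2=12

rank∂_2=12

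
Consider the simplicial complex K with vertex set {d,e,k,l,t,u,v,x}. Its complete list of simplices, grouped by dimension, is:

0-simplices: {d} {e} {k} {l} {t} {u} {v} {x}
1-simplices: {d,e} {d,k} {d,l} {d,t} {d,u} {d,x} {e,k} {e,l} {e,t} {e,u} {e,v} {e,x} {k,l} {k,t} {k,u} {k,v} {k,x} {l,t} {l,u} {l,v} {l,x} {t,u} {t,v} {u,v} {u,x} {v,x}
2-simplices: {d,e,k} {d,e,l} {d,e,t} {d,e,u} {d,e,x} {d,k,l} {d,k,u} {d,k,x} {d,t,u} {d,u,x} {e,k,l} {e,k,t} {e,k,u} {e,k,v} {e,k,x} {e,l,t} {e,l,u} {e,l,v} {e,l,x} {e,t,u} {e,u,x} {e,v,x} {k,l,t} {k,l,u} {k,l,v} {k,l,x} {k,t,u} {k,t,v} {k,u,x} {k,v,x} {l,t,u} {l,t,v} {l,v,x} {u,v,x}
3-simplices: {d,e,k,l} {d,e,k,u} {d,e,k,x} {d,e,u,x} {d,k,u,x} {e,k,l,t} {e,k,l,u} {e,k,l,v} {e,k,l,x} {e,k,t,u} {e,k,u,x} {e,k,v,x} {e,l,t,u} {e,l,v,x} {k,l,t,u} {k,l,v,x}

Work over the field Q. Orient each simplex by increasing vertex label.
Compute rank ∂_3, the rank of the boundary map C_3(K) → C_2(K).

rank∂_3=13

n_0=8 n_1=26 n_2=34 n_3=16  [Q]
∂1: piv[de,dk,dl,dt,du,dx,ev] rk=7  ker:ek,el,et,eu,ex,kl,kt,ku,kv,kx,lt,lu,lv,lx,tu,tv,uv,ux,vx
∂2: piv[dek,del,det,deu,dex,dkl,dku,dkx,dtu,dux,ekt,ekv,elt,elu,elv,elx,evx,ktv,uvx] rk=19  ker:ekl,eku,ekx,etu,eux,klt,klu,klv,klx,ktu,kux,kvx,ltu,ltv,lvx
∂3: piv[dekl,deku,dekx,deux,dkux,eklt,eklu,eklv,eklx,ektu,ekvx,eltu,elvx] rk=13  ker:ekux,kltu,klvx
rk∂_3=13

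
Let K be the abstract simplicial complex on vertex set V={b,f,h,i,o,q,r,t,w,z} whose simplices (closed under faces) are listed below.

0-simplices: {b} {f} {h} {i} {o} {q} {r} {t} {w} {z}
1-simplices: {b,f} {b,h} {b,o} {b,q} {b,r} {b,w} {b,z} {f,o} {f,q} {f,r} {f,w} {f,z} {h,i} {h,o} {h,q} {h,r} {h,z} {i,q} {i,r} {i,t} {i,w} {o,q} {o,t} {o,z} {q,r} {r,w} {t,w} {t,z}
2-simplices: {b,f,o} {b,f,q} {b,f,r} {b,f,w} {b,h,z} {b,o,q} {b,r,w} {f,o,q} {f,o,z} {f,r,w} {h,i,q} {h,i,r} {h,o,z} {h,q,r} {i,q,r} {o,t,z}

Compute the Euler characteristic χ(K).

χ(K)=-2

n_0=10 n_1=28 n_2=16
χ=+10−28+16=-2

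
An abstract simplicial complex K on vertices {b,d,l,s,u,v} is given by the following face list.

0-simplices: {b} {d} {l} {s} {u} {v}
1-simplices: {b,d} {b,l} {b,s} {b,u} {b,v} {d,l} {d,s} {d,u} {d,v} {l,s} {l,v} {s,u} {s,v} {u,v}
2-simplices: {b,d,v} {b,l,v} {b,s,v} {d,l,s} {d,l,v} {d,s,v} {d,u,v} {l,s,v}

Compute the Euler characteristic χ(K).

n_0=6 n_1=14 n_2=8
χ=+6−14+8=0

χ(K)=0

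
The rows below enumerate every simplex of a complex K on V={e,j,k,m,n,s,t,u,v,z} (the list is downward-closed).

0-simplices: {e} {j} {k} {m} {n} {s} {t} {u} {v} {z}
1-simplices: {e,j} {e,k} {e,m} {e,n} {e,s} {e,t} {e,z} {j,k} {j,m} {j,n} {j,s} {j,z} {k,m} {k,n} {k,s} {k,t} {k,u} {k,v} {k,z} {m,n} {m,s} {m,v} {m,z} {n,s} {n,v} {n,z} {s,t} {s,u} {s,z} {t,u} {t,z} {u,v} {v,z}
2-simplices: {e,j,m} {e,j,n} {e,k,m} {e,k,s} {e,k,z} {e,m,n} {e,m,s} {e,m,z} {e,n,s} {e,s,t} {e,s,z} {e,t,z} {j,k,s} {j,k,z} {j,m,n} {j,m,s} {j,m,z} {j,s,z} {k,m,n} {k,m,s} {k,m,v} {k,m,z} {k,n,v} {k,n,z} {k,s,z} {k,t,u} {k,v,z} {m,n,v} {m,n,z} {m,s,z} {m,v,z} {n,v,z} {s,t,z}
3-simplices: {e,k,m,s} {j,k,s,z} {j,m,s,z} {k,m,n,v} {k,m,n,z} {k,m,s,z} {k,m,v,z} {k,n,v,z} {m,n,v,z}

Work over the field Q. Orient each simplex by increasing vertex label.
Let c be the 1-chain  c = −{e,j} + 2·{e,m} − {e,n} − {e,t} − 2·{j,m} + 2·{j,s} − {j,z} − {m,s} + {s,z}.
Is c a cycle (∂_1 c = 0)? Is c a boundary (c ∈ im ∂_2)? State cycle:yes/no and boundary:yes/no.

n_0=10 n_1=33 n_2=33 n_3=9  [Q]
∂1: piv[ej,ek,em,en,es,et,ez,ku,kv] rk=9  ker:jk,jm,jn,js,jz,km,kn,ks,kt,kz,mn,ms,mv,mz,ns,nv,nz,st,su,sz,tu,tz,uv,vz
∂2: piv[ejm,ejn,ekm,eks,ekz,emn,ems,emz,ens,est,esz,etz,jks,jkz,jms,kmn,kmv,knv,knz,ktu,kvz] rk=21  ker:jmn,jmz,jsz,kms,kmz,ksz,mnv,mnz,msz,mvz,nvz,stz
∂3: piv[ekms,jksz,jmsz,kmnv,kmnz,kmsz,kmvz,knvz] rk=8  ker:mnvz
∂1c = {e} + {m} − {n} − {t}

cycle:no boundary:no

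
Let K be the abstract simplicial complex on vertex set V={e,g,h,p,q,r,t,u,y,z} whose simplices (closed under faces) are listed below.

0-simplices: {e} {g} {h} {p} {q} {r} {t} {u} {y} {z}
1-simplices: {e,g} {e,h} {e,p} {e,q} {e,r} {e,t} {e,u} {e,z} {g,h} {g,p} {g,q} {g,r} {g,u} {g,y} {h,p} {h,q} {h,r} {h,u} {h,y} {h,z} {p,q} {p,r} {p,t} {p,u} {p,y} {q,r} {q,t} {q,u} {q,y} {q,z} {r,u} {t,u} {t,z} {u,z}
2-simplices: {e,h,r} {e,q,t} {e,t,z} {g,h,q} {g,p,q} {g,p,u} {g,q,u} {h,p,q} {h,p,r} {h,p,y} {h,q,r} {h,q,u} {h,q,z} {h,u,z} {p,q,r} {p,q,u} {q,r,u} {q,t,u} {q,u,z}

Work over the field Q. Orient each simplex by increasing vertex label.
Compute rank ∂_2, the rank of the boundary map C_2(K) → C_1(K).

n_0=10 n_1=34 n_2=19  [Q]
∂1: piv[eg,eh,ep,eq,er,et,eu,ez,gy] rk=9  ker:gh,gp,gq,gr,gu,hp,hq,hr,hu,hy,hz,pq,pr,pt,pu,py,qr,qt,qu,qy,qz,ru,tu,tz,uz
∂2: piv[ehr,eqt,etz,ghq,gpq,gpu,gqu,hpq,hpr,hpy,hqr,hqu,hqz,huz,qru,qtu] rk=16  ker:pqr,pqu,quz
rk∂_2=16

rank∂_2=16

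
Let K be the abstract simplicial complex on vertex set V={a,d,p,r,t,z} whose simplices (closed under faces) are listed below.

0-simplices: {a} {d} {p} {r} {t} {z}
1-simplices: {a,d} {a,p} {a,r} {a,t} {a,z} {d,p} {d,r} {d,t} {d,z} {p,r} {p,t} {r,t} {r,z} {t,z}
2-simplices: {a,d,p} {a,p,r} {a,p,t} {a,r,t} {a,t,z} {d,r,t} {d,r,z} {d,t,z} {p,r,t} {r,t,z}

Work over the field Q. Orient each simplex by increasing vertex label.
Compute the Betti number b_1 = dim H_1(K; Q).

b_1=1

n_0=6 n_1=14 n_2=10  [Q]
∂1: piv[ad,ap,ar,at,az] rk=5  ker:dp,dr,dt,dz,pr,pt,rt,rz,tz
∂2: piv[adp,apr,apt,art,atz,drt,drz,dtz] rk=8  ker:prt,rtz
b_1=(14−5)−8=1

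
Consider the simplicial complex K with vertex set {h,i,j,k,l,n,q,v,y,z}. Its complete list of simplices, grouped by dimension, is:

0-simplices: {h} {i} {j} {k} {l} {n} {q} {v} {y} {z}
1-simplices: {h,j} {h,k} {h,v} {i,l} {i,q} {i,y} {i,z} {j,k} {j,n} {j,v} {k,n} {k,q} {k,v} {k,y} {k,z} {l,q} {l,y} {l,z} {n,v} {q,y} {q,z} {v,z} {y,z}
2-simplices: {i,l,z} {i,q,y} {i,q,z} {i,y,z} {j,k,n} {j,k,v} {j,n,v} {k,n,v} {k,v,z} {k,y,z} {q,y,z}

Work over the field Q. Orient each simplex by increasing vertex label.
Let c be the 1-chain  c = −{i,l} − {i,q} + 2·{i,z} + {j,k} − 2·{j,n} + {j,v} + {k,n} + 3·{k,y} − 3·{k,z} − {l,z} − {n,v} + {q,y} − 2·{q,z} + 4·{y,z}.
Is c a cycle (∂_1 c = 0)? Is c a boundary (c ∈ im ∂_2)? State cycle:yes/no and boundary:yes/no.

cycle:yes boundary:yes

n_0=10 n_1=23 n_2=11  [Q]
∂1: piv[hj,hk,hv,il,iq,iy,iz,jn,kq] rk=9  ker:jk,jv,kn,kv,ky,kz,lq,ly,lz,nv,qy,qz,vz,yz
∂2: piv[ilz,iqy,iqz,iyz,jkn,jkv,jnv,kvz,kyz] rk=9  ker:knv,qyz
∂1c = 0
c vs im∂2: reduces to 0 ⇒ boundary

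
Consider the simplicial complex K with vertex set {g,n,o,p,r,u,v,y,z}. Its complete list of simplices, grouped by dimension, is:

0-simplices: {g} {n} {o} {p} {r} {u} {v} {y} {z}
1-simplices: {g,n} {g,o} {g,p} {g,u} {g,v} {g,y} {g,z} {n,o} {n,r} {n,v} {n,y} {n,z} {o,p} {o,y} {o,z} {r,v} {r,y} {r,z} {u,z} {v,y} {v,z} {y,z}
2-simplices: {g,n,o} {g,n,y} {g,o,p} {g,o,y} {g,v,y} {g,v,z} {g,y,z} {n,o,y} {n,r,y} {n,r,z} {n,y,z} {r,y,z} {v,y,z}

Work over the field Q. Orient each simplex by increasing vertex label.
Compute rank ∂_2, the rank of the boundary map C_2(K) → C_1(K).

rank∂_2=10

n_0=9 n_1=22 n_2=13  [Q]
∂1: piv[gn,go,gp,gu,gv,gy,gz,nr] rk=8  ker:no,nv,ny,nz,op,oy,oz,rv,ry,rz,uz,vy,vz,yz
∂2: piv[gno,gny,gop,goy,gvy,gvz,gyz,nry,nrz,nyz] rk=10  ker:noy,ryz,vyz
rk∂_2=10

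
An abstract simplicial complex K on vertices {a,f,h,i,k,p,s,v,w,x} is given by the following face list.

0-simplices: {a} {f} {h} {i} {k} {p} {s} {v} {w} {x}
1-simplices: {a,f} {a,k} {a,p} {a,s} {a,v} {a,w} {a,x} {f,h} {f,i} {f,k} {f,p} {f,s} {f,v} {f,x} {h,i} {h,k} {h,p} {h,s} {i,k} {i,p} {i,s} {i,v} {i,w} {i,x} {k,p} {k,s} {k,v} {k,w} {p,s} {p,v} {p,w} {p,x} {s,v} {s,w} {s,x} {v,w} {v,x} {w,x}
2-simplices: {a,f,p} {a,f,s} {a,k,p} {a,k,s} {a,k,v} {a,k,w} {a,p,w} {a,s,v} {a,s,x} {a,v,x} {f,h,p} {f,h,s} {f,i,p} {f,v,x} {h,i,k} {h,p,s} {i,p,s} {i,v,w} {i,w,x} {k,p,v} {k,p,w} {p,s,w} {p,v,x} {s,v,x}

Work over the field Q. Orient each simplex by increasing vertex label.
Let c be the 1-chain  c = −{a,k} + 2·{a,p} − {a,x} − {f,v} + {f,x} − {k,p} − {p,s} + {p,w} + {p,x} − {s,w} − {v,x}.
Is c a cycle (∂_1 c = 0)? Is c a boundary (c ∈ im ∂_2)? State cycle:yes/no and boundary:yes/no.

n_0=10 n_1=38 n_2=24  [Q]
∂1: piv[af,ak,ap,as,av,aw,ax,fh,fi] rk=9  ker:fk,fp,fs,fv,fx,hi,hk,hp,hs,ik,ip,is,iv,iw,ix,kp,ks,kv,kw,ps,pv,pw,px,sv,sw,sx,vw,vx,wx
∂2: piv[afp,afs,akp,aks,akv,akw,apw,asv,asx,avx,fhp,fhs,fip,fvx,hik,hps,ips,ivw,iwx,kpv,psw,pvx] rk=22  ker:kpw,svx
∂1c = 0
c vs im∂2: reduces to 0 ⇒ boundary

cycle:yes boundary:yes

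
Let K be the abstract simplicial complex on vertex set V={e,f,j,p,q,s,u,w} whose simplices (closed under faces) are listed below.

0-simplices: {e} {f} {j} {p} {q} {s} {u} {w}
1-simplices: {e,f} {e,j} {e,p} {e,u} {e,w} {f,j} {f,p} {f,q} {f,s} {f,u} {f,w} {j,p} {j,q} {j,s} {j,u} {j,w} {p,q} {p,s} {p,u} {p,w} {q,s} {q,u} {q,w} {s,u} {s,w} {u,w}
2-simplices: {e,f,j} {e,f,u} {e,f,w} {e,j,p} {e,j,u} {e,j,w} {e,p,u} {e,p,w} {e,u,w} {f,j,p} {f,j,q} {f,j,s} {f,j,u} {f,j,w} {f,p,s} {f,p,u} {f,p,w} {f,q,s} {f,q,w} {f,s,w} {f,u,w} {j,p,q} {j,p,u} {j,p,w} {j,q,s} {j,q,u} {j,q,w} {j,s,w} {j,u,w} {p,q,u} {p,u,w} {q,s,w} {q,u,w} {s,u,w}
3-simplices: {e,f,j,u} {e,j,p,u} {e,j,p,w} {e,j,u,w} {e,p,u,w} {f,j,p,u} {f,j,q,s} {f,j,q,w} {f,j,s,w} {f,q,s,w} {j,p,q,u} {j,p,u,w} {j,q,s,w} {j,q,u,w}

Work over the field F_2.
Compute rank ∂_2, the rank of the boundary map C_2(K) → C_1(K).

rank∂_2=19

n_0=8 n_1=26 n_2=34 n_3=14  [Z2]
∂1: piv[ef,ej,ep,eu,ew,fq,fs] rk=7  ker:fj,fp,fu,fw,jp,jq,js,ju,jw,pq,ps,pu,pw,qs,qu,qw,su,sw,uw
∂2: piv[efj,efu,efw,ejp,eju,ejw,epu,epw,euw,fjp,fjq,fjs,fps,fqs,fqw,fsw,jpq,jqu,suw] rk=19  ker:fju,fjw,fpu,fpw,fuw,jpu,jpw,jqs,jqw,jsw,juw,pqu,puw,qsw,quw
∂3: piv[efju,ejpu,ejpw,ejuw,epuw,fjpu,fjqs,fjqw,fjsw,fqsw,jpqu,jquw] rk=12  ker:jpuw,jqsw
rk∂_2=19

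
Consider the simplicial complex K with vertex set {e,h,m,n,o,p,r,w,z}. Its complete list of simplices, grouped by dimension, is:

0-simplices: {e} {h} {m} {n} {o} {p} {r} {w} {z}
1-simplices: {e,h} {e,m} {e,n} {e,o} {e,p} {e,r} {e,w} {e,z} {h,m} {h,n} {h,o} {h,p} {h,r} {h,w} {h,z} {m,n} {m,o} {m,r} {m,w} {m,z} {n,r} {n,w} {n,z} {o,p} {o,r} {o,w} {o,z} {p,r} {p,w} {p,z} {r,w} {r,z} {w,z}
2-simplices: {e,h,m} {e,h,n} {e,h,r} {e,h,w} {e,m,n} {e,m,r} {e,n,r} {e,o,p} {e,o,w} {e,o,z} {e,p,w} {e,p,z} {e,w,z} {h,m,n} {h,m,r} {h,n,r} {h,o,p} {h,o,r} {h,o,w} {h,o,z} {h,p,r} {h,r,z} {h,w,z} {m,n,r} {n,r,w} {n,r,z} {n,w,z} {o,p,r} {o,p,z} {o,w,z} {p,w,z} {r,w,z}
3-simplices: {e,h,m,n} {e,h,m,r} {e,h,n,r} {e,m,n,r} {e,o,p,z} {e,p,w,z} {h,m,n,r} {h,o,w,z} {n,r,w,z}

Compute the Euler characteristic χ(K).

n_0=9 n_1=33 n_2=32 n_3=9
χ=+9−33+32−9=-1

χ(K)=-1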